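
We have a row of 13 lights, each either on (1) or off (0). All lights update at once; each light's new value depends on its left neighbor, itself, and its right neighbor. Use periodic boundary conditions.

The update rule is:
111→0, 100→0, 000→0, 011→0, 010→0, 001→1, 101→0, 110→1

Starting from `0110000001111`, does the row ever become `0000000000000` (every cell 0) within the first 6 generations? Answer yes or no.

no

0010000010001
0100000100010
1000001000100
0000010001001
0000100010010
0001000100100
generation 6 is 0001000100100, still not uniform 0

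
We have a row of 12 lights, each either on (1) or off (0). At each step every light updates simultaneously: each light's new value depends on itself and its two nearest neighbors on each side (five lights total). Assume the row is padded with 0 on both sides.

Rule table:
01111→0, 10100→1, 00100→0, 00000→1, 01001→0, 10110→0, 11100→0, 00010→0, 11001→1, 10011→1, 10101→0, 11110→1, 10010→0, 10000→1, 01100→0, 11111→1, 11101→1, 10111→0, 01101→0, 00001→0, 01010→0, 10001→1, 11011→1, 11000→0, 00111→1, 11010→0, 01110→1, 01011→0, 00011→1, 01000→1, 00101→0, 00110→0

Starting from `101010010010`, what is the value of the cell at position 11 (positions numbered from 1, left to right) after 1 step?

000010000001
position 11 holds 0

0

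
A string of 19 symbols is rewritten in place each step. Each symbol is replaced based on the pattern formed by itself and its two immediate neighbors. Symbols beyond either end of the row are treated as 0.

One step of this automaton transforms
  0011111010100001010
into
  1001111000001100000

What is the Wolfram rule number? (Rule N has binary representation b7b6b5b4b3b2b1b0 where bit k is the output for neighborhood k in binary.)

193

position 3: 111 → 1  (bit 7 = 1)
position 6: 110 → 1  (bit 6 = 1)
position 7: 101 → 0  (bit 5 = 0)
position 11: 100 → 0  (bit 4 = 0)
position 2: 011 → 0  (bit 3 = 0)
position 8: 010 → 0  (bit 2 = 0)
position 1: 001 → 0  (bit 1 = 0)
position 0: 000 → 1  (bit 0 = 1)
bits b7..b0 = 11000001 = 193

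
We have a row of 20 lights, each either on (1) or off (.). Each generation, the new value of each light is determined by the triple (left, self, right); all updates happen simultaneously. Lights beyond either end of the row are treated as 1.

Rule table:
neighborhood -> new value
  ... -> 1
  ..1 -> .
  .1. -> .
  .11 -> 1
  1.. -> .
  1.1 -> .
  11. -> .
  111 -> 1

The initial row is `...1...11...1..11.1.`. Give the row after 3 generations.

.1...111111.1..1.1..

.1...1.1..1....1....
...1........11...11.
.1...111111.1..1.1..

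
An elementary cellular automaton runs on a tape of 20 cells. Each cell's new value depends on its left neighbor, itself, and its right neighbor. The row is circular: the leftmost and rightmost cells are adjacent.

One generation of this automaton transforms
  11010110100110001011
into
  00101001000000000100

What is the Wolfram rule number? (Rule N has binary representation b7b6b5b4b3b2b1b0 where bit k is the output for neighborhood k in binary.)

32

position 0: 111 → 0  (bit 7 = 0)
position 1: 110 → 0  (bit 6 = 0)
position 2: 101 → 1  (bit 5 = 1)
position 9: 100 → 0  (bit 4 = 0)
position 5: 011 → 0  (bit 3 = 0)
position 3: 010 → 0  (bit 2 = 0)
position 10: 001 → 0  (bit 1 = 0)
position 14: 000 → 0  (bit 0 = 0)
bits b7..b0 = 00100000 = 32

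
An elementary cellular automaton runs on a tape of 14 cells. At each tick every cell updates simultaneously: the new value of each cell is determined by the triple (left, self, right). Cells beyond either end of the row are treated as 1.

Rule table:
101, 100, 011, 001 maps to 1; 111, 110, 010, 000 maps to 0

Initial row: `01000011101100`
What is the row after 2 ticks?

01011101110110

10100110011011
01011101110110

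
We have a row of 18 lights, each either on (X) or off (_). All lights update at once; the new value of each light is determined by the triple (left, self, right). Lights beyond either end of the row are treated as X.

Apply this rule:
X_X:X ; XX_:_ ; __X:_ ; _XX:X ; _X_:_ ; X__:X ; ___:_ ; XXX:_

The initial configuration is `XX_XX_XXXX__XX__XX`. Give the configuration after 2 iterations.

__XX_XX___X_X_X_X_
X_X_XX_X___X_X_X_X

X_X_XX_X___X_X_X_X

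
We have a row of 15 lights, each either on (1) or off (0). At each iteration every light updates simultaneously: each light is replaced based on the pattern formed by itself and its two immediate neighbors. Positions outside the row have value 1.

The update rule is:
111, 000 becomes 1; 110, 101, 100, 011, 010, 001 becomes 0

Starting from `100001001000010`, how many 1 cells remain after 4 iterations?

2

001100000011000
000001111000010
011100110011000
001000000000010
count of 1: 2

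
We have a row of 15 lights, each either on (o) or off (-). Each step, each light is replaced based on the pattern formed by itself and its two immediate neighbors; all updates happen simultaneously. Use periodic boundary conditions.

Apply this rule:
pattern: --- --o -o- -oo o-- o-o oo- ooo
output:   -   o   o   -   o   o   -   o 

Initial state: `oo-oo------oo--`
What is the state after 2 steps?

ooooooo--oooo--

step 1: --o--o----o--oo
step 2: ooooooo--oooo--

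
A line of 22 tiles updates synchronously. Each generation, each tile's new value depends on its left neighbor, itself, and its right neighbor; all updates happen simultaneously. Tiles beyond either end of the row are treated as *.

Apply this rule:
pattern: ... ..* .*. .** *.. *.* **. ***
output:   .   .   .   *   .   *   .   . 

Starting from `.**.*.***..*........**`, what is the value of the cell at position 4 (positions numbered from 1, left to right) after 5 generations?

.

**.*.**.............*.
..*.**...............*
...**................*
...*.................*
.....................*
position 4 holds .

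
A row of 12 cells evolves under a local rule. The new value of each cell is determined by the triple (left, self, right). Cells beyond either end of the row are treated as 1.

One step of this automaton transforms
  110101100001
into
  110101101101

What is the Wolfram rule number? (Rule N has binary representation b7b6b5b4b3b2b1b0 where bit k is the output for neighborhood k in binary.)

position 0: 111 → 1  (bit 7 = 1)
position 1: 110 → 1  (bit 6 = 1)
position 2: 101 → 0  (bit 5 = 0)
position 7: 100 → 0  (bit 4 = 0)
position 5: 011 → 1  (bit 3 = 1)
position 3: 010 → 1  (bit 2 = 1)
position 10: 001 → 0  (bit 1 = 0)
position 8: 000 → 1  (bit 0 = 1)
bits b7..b0 = 11001101 = 205

205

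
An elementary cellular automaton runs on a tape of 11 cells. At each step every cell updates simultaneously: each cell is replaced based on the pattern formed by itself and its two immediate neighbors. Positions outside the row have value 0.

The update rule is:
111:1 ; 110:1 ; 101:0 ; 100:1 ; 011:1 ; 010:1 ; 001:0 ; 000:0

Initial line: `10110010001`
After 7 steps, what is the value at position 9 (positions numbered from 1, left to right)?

10111011001
10111011101
10111011101  (fixed point — unchanged through step 7)
position 9 holds 1

1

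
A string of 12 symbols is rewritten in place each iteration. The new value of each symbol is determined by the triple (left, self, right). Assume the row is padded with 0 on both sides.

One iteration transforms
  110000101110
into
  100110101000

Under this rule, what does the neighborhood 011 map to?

At position 0 the neighborhood is 011; the next row has 1 there.

1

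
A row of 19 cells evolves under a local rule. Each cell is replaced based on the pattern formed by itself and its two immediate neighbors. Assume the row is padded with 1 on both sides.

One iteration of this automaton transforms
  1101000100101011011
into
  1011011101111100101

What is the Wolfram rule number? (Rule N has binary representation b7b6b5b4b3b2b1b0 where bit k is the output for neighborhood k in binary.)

position 0: 111 → 1  (bit 7 = 1)
position 1: 110 → 0  (bit 6 = 0)
position 2: 101 → 1  (bit 5 = 1)
position 4: 100 → 0  (bit 4 = 0)
position 14: 011 → 0  (bit 3 = 0)
position 3: 010 → 1  (bit 2 = 1)
position 6: 001 → 1  (bit 1 = 1)
position 5: 000 → 1  (bit 0 = 1)
bits b7..b0 = 10100111 = 167

167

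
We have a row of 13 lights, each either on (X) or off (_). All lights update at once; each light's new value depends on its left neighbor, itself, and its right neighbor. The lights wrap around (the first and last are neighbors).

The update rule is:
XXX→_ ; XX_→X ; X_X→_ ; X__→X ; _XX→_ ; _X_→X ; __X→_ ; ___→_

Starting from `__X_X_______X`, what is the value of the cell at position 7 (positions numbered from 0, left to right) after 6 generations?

X_X_XX______X
X_X__XX______
X_XX__XX_____
X__XX__XX____
XX__XX__XX___
_XX__XX__XX__
position 7 holds _

_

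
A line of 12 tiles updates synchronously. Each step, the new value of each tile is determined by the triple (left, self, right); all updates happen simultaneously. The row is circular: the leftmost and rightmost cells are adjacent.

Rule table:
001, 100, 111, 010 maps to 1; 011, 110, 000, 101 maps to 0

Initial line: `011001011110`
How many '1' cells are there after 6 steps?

9

step 1: 100111001101
step 2: 011010110000
step 3: 100010001000
step 4: 110111011101
step 5: 100010001000  (repeats step 3; period 2)
step 6: 110111011101
count of 1: 9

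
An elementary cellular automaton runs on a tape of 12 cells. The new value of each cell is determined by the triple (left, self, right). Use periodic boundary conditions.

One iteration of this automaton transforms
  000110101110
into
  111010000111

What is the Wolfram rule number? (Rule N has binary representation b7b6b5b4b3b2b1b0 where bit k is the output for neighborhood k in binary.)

211

position 9: 111 → 1  (bit 7 = 1)
position 4: 110 → 1  (bit 6 = 1)
position 5: 101 → 0  (bit 5 = 0)
position 11: 100 → 1  (bit 4 = 1)
position 3: 011 → 0  (bit 3 = 0)
position 6: 010 → 0  (bit 2 = 0)
position 2: 001 → 1  (bit 1 = 1)
position 0: 000 → 1  (bit 0 = 1)
bits b7..b0 = 11010011 = 211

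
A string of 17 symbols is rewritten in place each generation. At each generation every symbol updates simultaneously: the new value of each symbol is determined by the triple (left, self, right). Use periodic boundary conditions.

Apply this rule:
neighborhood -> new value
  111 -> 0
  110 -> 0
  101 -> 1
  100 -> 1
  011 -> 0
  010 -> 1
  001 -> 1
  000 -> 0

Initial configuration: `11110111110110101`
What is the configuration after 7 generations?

00100010111111000

00001000001001110
00011100011110001
10100010100001011
01110111110011100
10001000001100010
11011100010010111
00100010111111000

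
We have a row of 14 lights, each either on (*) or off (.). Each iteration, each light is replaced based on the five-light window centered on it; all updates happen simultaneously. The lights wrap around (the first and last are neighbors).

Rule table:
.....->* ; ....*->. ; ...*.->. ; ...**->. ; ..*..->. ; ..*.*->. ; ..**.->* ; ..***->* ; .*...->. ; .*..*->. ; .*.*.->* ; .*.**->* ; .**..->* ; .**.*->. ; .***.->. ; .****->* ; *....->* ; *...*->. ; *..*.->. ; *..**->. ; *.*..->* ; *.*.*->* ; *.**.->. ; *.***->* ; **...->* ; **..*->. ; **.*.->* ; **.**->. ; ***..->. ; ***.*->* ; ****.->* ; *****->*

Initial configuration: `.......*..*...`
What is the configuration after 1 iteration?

*****.......**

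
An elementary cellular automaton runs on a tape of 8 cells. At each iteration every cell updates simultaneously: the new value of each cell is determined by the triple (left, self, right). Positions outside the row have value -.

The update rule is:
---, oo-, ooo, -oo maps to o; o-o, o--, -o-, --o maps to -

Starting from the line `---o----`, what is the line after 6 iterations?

oo-o-ooo

oo---ooo
oo-o-ooo
oo---ooo  (repeats iteration 1; period 2)
iteration 6: oo-o-ooo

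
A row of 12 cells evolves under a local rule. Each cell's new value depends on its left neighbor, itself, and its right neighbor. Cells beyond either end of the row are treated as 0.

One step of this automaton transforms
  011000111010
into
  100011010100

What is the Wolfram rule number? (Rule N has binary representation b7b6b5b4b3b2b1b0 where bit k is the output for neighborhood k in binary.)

163

position 7: 111 → 1  (bit 7 = 1)
position 2: 110 → 0  (bit 6 = 0)
position 9: 101 → 1  (bit 5 = 1)
position 3: 100 → 0  (bit 4 = 0)
position 1: 011 → 0  (bit 3 = 0)
position 10: 010 → 0  (bit 2 = 0)
position 0: 001 → 1  (bit 1 = 1)
position 4: 000 → 1  (bit 0 = 1)
bits b7..b0 = 10100011 = 163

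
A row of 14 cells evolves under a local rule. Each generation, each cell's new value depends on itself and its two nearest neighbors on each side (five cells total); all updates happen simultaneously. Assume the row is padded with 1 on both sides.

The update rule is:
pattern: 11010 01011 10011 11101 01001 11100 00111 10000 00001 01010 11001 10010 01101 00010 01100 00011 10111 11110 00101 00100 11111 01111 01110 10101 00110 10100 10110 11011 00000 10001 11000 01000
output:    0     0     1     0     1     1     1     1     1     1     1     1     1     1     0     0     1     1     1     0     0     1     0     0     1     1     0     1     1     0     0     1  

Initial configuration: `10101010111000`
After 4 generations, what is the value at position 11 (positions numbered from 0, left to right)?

1

generation 1: 00010100101000
generation 2: 00111111111100
generation 3: 11110000001111
generation 4: 00110111101100
position 11 holds 1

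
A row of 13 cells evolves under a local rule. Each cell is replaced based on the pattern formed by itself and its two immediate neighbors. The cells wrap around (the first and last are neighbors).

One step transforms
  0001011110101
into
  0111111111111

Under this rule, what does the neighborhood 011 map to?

At position 5 the neighborhood is 011; the next row has 1 there.

1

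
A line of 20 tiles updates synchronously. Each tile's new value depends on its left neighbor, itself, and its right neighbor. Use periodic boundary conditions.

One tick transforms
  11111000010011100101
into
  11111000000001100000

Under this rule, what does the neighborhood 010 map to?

At position 9 the neighborhood is 010; the next row has 0 there.

0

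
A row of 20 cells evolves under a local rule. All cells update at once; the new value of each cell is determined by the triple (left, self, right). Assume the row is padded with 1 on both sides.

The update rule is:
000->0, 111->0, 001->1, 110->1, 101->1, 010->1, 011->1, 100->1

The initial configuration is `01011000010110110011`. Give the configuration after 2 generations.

11111100111111111110
00000111100000000011

00000111100000000011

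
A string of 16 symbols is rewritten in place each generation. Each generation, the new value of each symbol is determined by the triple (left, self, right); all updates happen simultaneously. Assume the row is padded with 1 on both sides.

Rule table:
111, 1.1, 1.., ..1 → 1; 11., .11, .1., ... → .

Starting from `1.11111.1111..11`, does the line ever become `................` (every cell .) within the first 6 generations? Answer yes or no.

generation 1: .1.111.1.11.11.1
generation 2: 1.1.1.1.1..1..1.
generation 3: .1.1.1.1.11.11.1
generation 4: 1.1.1.1.1..1..1.  (repeats generation 2; period 2)
generation 6: 1.1.1.1.1..1..1.
generation 6 is 1.1.1.1.1..1..1., still not uniform .

no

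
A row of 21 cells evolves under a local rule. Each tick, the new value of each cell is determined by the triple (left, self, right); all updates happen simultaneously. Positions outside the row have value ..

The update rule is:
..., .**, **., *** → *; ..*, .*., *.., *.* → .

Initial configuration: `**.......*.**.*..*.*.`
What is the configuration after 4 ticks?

**.*****.*.**.*******

**.*****...**........
**.*****.*.**.*******
**.*****...**.*******
**.*****.*.**.*******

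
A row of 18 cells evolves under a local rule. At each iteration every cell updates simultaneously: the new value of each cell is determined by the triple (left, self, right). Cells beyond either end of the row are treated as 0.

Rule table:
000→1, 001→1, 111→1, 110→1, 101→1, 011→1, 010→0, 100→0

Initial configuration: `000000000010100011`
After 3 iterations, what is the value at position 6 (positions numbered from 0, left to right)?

1

iteration 1: 111111111101001111
iteration 2: 111111111110011111
iteration 3: 111111111110111111
position 6 holds 1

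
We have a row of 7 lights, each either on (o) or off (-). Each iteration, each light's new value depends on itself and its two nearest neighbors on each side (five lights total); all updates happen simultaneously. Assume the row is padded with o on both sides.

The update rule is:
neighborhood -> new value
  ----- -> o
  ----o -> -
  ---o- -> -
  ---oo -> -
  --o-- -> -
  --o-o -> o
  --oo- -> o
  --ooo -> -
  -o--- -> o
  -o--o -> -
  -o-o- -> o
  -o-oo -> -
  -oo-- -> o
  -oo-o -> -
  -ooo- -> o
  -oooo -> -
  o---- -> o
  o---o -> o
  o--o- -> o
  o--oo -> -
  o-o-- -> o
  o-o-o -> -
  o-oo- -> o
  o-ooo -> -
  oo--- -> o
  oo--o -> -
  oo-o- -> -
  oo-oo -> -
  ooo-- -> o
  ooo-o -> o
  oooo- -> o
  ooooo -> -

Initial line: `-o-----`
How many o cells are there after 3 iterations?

4

-oooo--
---oo--
oo-oo--
count of o: 4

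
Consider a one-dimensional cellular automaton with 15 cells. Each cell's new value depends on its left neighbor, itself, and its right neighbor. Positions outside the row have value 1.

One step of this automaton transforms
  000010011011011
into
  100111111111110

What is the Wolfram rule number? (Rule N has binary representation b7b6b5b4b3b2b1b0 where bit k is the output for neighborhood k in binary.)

126

position 14: 111 → 0  (bit 7 = 0)
position 8: 110 → 1  (bit 6 = 1)
position 9: 101 → 1  (bit 5 = 1)
position 0: 100 → 1  (bit 4 = 1)
position 7: 011 → 1  (bit 3 = 1)
position 4: 010 → 1  (bit 2 = 1)
position 3: 001 → 1  (bit 1 = 1)
position 1: 000 → 0  (bit 0 = 0)
bits b7..b0 = 01111110 = 126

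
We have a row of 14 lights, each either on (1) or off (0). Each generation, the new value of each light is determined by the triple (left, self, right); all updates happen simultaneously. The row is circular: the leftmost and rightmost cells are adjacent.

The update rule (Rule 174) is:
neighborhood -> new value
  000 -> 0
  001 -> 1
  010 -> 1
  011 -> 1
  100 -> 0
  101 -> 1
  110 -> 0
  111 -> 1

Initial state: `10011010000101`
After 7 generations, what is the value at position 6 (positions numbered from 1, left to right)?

1

00110110001111
01101100011110
11011000111100
10110001111001
01100011110011
11000111100110
10001111001101
position 6 holds 1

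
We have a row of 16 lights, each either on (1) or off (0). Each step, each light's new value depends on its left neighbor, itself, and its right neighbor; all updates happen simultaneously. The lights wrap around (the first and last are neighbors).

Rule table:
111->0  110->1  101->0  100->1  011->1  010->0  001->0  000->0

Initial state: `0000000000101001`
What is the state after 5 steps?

1000000000000100
0100000000000010
0010000000000001
1001000000000000
0100100000000000

0100100000000000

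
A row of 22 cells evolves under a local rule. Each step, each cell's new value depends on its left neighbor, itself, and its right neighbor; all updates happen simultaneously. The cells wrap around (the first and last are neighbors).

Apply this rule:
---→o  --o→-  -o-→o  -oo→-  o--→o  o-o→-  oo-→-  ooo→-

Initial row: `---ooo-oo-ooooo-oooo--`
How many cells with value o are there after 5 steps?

4

step 1: oo------------------oo
step 2: --ooooooooooooooooo---
step 3: o------------------ooo
step 4: -ooooooooooooooooo----
step 5: ------------------oooo
count of o: 4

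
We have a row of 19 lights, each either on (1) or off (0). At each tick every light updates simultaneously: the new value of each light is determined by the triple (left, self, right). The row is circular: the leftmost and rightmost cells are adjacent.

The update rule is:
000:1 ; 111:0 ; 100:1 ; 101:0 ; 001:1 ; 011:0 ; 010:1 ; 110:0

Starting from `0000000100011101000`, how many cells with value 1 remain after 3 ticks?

tick 1: 1111111111100001111
tick 2: 0000000000011110000
tick 3: 1111111111100001111
count of 1: 15

15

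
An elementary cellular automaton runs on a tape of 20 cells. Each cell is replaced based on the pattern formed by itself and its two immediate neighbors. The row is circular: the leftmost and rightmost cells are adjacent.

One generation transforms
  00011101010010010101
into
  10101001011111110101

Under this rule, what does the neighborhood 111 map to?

1

At position 4 the neighborhood is 111; the next row has 1 there.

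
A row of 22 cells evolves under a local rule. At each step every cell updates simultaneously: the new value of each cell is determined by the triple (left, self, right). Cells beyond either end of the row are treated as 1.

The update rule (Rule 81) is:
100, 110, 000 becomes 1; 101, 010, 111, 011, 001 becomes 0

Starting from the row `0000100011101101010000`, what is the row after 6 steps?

0011100110011000111000

1110011000100100001110
0011001110010011100010
1001100011001000111000
1100111001100110001110
0110001100110011100010
0011100110011000111000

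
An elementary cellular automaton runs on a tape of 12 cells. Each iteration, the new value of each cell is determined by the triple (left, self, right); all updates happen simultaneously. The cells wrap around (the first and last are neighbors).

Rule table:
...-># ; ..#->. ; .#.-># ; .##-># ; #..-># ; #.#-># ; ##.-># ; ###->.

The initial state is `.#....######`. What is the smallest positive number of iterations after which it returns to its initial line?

iteration 1: #####.#....#
iteration 2: ....######.#
iteration 3: ###.#....###
iteration 4: ..######.#..
iteration 5: #.#....#####
iteration 6: ######.#....
iteration 7: #....######.
iteration 8: ####.#....##
iteration 9: ...######.#.
iteration 10: ##.#....####
iteration 11: .######.#...
iteration 12: .#....######

12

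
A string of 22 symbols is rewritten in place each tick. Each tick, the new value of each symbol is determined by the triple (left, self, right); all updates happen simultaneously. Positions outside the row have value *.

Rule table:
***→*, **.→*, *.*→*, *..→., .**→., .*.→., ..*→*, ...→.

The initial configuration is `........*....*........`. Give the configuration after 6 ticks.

..*....*........*.*.*.

tick 1: .......*....*........*
tick 2: ......*....*........*.
tick 3: .....*....*........*.*
tick 4: ....*....*........*.*.
tick 5: ...*....*........*.*.*
tick 6: ..*....*........*.*.*.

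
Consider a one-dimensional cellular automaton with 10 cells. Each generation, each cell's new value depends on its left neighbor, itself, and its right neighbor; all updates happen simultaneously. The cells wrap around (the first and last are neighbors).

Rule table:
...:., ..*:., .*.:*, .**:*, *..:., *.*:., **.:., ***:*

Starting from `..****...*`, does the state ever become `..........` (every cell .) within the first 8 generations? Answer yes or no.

no

generation 1: ..***....*
generation 2: ..**.....*
generation 3: ..*......*
generation 4: ..*......*  (fixed point — unchanged through generation 8)
generation 8 is ..*......*, still not uniform .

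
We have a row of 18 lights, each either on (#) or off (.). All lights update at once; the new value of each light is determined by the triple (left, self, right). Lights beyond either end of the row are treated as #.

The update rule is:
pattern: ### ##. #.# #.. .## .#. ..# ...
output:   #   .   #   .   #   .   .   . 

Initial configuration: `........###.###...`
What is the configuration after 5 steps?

.........#........

........##.###....
........#.###.....
.........###......
.........##.......
.........#........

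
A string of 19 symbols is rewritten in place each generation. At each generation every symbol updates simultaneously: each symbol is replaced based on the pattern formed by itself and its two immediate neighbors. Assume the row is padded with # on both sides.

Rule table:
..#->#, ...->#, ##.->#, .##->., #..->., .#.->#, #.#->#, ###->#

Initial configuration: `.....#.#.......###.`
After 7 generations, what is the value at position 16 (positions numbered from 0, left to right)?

.#######.######.###
#.#######.######.##
##.#######.######.#
###.#######.######.
####.#######.######
#####.#######.#####
######.#######.####
position 16 holds #

#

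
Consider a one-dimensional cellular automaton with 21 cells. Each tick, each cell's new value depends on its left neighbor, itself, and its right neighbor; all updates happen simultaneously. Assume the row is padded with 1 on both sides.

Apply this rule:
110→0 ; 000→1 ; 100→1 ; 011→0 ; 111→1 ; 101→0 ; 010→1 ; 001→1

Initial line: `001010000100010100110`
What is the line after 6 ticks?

111111000000101111111

111011111111110111000
110001111111100010111
101110111111011110011
000100011110001101101
111111101101110000000
111111000000101111111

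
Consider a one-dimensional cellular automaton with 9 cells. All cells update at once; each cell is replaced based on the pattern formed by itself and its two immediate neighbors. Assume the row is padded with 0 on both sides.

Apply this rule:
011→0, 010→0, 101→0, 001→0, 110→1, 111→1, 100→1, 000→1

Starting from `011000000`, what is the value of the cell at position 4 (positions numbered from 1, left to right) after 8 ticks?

tick 1: 001111111
tick 2: 100111111
tick 3: 010011111
tick 4: 001001111
tick 5: 100100111
tick 6: 010010011
tick 7: 001001001
tick 8: 100100100
position 4 holds 1

1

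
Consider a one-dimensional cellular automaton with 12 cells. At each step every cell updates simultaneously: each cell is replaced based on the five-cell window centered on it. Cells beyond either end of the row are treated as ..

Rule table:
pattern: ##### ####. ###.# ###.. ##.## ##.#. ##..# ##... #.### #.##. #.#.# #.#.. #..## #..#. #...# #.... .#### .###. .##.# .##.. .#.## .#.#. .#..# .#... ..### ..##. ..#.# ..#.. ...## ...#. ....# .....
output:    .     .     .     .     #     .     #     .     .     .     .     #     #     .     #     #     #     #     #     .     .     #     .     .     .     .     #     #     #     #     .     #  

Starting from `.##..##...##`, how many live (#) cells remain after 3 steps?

#..##...##..
#.#...##...#
###.##...###
count of #: 8

8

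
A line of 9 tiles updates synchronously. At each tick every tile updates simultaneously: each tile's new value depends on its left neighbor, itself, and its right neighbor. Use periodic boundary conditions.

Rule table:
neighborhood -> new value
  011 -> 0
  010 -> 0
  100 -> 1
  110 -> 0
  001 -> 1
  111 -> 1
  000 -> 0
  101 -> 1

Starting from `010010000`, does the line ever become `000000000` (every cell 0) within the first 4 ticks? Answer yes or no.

101101000
010010101
101101010
010010101
tick 4 is 010010101, still not uniform 0

no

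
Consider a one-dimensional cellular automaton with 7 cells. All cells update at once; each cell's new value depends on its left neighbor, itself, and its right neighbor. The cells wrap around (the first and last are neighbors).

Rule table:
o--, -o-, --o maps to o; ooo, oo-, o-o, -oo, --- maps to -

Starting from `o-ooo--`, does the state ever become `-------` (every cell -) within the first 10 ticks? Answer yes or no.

yes

o----oo
-o--o--
oooooo-
-------
all cells are - at tick 4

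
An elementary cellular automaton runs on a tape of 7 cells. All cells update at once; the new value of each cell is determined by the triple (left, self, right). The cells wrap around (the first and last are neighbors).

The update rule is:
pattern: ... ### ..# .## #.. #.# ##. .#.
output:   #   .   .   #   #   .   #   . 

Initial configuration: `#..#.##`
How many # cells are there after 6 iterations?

5

##...#.
####...
#..###.
.#.#.#.
......#
#####..
count of #: 5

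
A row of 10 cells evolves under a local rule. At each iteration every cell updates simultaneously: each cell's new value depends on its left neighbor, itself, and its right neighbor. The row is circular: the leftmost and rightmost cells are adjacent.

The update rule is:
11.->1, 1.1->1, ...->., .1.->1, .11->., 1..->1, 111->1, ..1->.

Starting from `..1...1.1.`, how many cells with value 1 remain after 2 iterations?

..11..1111
1..11..111
count of 1: 6

6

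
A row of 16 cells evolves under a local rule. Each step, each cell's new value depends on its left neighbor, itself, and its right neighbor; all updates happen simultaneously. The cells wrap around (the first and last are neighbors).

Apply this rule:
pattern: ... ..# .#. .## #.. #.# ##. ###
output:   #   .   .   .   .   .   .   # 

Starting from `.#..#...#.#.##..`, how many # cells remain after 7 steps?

8

......#........#
.####...######..
..##..#..####..#
..........##....
#########....###
########..##..##
#######........#
count of #: 8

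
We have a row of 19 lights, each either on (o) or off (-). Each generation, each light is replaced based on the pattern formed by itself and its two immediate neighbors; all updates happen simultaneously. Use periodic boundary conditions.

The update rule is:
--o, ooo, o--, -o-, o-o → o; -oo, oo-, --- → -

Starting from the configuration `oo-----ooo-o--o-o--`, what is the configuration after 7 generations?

-oo-o-ooo-ooooooooo

--o---o-o-ooooooooo
oooo-ooooo-ooooooo-
-oo-o-ooo-o-ooooo-o
o--ooo-o-ooo-ooo-oo
-oo-o-ooo-o-o-o-o-o
o--ooo-o-oooooooooo
-oo-o-ooo-ooooooooo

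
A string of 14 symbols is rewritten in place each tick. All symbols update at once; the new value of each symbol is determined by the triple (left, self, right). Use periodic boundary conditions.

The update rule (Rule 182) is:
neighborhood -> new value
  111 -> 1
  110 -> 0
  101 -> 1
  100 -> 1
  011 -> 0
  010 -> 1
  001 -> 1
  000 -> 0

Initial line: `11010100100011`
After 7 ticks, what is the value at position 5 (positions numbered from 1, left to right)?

10111111110101
01011111101110
11101111010101
11010110111110
00111001011101
11010111101011
10111011011101
position 5 holds 1

1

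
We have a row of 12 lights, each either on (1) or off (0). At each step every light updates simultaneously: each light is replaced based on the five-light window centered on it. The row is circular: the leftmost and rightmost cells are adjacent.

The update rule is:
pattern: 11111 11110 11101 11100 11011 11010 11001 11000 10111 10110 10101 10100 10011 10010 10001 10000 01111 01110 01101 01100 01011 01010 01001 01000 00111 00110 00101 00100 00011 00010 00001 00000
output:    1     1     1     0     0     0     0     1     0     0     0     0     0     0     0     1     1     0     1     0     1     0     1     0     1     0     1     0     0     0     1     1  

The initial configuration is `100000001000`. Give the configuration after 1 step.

001111100000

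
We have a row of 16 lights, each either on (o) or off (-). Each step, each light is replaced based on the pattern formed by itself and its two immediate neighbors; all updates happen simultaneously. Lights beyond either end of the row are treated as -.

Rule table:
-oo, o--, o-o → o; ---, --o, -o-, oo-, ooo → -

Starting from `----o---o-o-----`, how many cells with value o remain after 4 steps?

step 1: -----o---o-o----
step 2: ------o---o-o---
step 3: -------o---o-o--
step 4: --------o---o-o-
count of o: 3

3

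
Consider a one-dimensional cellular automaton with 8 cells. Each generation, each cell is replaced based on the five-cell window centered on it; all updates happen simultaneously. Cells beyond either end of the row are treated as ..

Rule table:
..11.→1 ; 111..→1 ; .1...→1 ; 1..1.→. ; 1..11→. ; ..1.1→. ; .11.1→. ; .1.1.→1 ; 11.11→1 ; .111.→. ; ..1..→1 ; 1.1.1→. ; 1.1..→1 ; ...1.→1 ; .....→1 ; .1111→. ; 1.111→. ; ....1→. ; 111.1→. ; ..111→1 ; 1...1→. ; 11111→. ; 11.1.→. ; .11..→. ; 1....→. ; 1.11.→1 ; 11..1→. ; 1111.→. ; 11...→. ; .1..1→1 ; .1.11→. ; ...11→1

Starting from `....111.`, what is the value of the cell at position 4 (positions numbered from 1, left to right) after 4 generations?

1

generation 1: 11.11.1.
generation 2: 1.11..11
generation 3: ..1...1.
generation 4: .111.111
position 4 holds 1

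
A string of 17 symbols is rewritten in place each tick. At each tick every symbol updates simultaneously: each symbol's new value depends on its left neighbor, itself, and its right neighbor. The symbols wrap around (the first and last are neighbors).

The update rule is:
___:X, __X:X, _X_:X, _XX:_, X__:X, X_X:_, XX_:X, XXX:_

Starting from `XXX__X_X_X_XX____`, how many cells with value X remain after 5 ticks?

11

__XXXX_X_X__XXXXX
XX___X_X_XXX____X
_XXXXX_X___XXXXX_
X____X_XXXX____XX
XXXXXX____XXXXX__
count of X: 11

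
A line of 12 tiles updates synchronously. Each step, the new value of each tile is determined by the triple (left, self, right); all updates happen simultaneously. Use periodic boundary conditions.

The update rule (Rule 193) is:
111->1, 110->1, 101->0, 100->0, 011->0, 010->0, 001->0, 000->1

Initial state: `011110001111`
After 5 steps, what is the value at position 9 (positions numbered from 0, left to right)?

0

001110100111
000110000011
010010111001
000000011000
111111001011
position 9 holds 0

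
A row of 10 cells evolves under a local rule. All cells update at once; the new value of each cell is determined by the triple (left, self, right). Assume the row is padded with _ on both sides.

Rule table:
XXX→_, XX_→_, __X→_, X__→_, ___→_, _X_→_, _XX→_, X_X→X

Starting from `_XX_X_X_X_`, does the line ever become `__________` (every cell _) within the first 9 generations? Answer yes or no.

___X_X_X__
____X_X___
_____X____
__________
all cells are _ at generation 4

yes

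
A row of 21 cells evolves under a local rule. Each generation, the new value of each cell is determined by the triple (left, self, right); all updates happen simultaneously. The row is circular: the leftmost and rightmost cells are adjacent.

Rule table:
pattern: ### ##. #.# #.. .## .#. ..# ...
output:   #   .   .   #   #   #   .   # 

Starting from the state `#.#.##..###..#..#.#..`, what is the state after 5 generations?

#.#.#.#.##.#.##.#.##.
#.#.#.#.#..#.#..#.#..
#.#.#.#.##.#.##.#.##.  (repeats generation 1; period 2)
generation 5: #.#.#.#.##.#.##.#.##.

#.#.#.#.##.#.##.#.##.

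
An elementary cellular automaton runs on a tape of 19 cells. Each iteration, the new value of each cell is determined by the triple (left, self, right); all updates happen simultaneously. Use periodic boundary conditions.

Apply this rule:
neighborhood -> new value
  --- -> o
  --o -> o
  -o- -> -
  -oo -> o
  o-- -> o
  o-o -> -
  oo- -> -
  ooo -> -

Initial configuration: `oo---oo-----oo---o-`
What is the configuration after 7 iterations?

o-oo-oooo-oooooo-oo

o-oooo-oooooo-ooo--
--o----o------o--oo
oo-oooo-oooooo-ooo-
o--o----o------o---
-oo-oooo-oooooo-ooo
-o--o----o------o--
o-oo-oooo-oooooo-oo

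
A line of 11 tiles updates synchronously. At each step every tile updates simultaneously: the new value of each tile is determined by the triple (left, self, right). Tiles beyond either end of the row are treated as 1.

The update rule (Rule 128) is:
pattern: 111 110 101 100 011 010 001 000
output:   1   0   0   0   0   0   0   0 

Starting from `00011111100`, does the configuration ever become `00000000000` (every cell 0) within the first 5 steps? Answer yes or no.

step 1: 00001111000
step 2: 00000110000
step 3: 00000000000
all cells are 0 at step 3

yes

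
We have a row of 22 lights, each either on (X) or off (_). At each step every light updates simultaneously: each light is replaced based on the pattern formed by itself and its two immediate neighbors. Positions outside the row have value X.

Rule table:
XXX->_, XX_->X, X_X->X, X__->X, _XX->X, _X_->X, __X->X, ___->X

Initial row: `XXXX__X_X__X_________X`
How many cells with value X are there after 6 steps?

4

___XXXXXXXXXXXXXXXXXXX
XXXX__________________
___XXXXXXXXXXXXXXXXXXX  (repeats step 1; period 2)
step 6: XXXX__________________
count of X: 4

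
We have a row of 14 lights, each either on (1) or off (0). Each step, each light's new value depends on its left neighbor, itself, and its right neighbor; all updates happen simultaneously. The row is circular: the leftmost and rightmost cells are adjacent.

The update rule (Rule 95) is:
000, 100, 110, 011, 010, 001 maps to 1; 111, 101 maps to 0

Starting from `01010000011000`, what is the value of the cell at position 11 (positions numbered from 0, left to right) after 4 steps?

11011111111111
01010000000000
11011111111111  (repeats step 1; period 2)
step 4: 01010000000000
position 11 holds 0

0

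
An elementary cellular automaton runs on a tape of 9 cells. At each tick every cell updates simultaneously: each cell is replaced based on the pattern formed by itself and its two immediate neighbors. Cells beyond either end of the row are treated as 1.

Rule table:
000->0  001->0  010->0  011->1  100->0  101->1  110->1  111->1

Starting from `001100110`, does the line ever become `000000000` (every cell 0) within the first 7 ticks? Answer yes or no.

no

001100111
001100111  (fixed point — unchanged through tick 7)
tick 7 is 001100111, still not uniform 0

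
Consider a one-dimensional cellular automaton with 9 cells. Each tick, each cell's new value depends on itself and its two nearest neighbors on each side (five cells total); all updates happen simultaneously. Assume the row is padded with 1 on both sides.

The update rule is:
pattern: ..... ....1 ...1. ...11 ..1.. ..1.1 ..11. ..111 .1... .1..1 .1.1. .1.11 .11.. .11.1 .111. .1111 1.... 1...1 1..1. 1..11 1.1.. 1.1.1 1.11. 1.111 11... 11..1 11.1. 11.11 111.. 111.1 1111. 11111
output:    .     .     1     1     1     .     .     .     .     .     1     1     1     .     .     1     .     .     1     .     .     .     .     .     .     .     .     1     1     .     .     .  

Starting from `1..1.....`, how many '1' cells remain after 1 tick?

4

1.11....1
count of 1: 4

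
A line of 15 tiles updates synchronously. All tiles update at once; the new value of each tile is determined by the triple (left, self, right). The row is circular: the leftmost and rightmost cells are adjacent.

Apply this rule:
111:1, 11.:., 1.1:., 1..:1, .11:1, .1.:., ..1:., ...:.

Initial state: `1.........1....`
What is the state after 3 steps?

.1.........1...
..1.........1..
...1.........1.

...1.........1.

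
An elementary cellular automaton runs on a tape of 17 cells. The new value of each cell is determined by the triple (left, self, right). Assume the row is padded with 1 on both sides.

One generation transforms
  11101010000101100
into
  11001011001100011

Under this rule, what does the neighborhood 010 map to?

1

At position 4 the neighborhood is 010; the next row has 1 there.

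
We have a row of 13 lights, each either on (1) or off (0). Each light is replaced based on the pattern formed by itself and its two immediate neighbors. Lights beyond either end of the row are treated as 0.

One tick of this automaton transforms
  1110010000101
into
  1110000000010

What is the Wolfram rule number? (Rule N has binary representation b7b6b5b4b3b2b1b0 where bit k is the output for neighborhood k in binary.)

position 1: 111 → 1  (bit 7 = 1)
position 2: 110 → 1  (bit 6 = 1)
position 11: 101 → 1  (bit 5 = 1)
position 3: 100 → 0  (bit 4 = 0)
position 0: 011 → 1  (bit 3 = 1)
position 5: 010 → 0  (bit 2 = 0)
position 4: 001 → 0  (bit 1 = 0)
position 7: 000 → 0  (bit 0 = 0)
bits b7..b0 = 11101000 = 232

232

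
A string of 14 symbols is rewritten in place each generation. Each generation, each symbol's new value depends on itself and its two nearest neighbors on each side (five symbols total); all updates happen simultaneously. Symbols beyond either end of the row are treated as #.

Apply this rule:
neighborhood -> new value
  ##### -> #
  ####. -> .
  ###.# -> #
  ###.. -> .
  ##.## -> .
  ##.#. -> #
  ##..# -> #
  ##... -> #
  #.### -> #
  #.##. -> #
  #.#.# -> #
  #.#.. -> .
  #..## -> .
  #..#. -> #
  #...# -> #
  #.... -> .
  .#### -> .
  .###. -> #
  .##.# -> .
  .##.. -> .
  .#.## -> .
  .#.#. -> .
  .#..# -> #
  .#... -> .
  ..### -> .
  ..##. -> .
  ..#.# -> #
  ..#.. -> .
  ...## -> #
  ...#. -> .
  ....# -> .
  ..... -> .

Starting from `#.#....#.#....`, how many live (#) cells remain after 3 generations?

##.....#.....#
..#.........#.
##..........#.
count of #: 3

3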